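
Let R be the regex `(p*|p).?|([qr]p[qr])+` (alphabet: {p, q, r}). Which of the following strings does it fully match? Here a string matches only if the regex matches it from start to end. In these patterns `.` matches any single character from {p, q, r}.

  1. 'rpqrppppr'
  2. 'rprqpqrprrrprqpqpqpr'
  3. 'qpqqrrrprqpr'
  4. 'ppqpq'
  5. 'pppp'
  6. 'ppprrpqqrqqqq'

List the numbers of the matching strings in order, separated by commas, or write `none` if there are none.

5

1 → no match
2 → no match
3 → no match
4 → no match
5 → match
6 → no match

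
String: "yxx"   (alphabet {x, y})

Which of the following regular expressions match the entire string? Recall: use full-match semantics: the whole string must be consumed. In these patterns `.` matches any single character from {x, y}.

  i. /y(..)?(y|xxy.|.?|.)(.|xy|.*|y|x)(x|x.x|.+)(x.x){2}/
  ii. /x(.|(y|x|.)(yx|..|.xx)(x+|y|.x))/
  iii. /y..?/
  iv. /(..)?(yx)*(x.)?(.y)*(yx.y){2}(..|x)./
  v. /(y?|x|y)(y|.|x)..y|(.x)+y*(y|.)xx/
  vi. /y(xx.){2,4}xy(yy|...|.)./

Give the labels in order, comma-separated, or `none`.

i → no match
ii → no match — must start with "x"
iii → match
iv → no match
v → no match
vi → no match

iii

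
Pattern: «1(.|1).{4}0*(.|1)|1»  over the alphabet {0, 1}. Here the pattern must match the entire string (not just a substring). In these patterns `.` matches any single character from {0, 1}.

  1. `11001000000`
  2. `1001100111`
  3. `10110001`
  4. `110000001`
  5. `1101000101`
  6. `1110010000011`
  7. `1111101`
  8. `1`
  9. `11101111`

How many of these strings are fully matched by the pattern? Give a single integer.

5

1 → match
2 → no match
3 → match
4 → match
5 → no match
6 → no match
7 → match
8 → match
9 → no match
Total matched: 5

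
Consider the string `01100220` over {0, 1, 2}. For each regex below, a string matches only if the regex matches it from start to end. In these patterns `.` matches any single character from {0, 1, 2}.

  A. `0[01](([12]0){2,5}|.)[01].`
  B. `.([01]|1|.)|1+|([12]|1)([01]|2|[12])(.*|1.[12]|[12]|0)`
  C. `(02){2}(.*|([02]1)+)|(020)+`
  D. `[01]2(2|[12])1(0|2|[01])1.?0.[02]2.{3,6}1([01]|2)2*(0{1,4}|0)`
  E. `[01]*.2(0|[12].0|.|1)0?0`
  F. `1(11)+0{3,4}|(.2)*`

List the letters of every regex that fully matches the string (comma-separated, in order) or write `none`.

A → no match
B → no match
C → no match
D → no match
E → match
F → no match

E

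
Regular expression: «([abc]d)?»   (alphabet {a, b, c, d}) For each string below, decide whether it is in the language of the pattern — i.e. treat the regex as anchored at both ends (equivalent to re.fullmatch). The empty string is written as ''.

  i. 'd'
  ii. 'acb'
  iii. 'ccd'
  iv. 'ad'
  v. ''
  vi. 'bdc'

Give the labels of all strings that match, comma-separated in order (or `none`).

i → no match
ii → no match
iii → no match
iv → match
v → match
vi → no match

iv, v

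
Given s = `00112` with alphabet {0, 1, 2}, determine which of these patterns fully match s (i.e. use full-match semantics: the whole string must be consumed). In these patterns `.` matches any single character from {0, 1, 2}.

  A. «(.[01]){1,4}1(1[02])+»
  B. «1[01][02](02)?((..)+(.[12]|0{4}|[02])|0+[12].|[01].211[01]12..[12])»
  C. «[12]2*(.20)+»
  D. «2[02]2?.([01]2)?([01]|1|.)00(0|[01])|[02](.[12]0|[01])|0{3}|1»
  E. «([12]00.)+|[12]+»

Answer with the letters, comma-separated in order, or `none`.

A → match
B → no match — must start with `1`
C → no match — must end with `20`
D → no match
E → no match

A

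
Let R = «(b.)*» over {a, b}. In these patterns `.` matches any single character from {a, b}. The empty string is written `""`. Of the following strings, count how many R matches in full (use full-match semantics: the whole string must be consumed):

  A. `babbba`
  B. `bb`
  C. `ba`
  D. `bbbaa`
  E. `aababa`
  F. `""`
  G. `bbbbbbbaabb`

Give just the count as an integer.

4

A → match
B → match
C → match
D → no match
E → no match
F → match
G → no match
Total matched: 4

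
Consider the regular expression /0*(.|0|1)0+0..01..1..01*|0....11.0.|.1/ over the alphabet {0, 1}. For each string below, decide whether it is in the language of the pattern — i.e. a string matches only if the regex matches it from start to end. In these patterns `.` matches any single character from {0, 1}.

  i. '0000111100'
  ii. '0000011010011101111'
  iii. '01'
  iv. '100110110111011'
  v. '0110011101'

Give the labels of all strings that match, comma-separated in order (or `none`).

i, ii, iii, iv, v

i. '0000111100' → match
ii → match
iii. '01' → match
iv → match
v. '0110011101' → match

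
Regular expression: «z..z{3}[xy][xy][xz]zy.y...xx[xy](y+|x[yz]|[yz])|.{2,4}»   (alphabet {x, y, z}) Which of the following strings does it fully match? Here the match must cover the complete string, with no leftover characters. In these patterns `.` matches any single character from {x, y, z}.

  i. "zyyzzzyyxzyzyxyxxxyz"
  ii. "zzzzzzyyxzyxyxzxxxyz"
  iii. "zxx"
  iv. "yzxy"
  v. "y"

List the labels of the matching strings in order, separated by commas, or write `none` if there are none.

i → match
ii → match
iii → match
iv → match
v → no match

i, ii, iii, iv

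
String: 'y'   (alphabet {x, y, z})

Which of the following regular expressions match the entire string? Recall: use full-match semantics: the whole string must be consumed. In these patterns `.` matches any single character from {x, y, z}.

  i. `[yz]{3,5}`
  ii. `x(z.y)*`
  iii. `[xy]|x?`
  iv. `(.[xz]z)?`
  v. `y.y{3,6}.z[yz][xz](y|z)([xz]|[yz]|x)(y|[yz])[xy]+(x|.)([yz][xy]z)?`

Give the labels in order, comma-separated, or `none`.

i → no match
ii → no match — must start with 'x'
iii → match
iv → no match
v → no match

iii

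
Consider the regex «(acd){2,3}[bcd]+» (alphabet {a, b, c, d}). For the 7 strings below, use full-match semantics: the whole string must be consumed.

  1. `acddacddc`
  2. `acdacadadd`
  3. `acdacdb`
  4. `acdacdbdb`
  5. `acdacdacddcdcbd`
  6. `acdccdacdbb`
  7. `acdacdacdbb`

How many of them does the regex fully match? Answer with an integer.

1 → no match
2 → no match
3 → match
4 → match
5 → match
6 → no match
7 → match
Total matched: 4

4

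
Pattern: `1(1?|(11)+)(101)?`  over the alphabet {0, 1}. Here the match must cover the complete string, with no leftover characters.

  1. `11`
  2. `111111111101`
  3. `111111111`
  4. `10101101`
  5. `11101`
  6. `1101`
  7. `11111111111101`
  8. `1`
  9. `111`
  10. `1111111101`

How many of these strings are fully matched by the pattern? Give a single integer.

1 → match
2 → match
3 → match
4 → no match
5 → match
6 → match
7 → match
8 → match
9 → match
10 → match
Total matched: 9

9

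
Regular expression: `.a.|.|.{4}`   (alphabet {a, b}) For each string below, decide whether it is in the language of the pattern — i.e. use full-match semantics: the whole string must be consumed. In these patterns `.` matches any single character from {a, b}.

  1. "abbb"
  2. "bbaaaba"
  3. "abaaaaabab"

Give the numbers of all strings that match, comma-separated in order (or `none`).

1. "abbb" → match
2. "bbaaaba" → no match
3. "abaaaaabab" → no match

1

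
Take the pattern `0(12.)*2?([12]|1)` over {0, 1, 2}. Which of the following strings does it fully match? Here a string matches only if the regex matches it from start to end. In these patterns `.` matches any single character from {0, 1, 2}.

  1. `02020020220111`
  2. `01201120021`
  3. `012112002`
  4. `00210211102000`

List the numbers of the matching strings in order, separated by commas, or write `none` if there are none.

1 → no match
2 → no match
3 → no match
4 → no match

none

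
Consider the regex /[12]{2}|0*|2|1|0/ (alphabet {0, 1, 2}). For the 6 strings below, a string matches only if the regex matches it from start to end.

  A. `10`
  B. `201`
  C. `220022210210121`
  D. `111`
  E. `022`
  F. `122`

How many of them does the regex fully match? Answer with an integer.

0

A → no match
B → no match
C → no match
D → no match
E → no match
F → no match
Total matched: 0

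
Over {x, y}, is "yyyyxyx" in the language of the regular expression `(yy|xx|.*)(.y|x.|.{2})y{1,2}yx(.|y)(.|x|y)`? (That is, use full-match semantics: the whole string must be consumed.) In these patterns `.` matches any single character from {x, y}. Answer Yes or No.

Yes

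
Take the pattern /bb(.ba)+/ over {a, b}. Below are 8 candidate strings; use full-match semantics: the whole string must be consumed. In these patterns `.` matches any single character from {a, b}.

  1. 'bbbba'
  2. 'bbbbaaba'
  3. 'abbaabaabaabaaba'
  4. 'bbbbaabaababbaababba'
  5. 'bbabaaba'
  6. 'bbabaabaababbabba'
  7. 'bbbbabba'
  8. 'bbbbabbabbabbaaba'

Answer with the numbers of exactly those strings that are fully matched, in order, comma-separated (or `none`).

1, 2, 4, 5, 6, 7, 8

1. 'bbbba' → match
2. 'bbbbaaba' → match
3 → no match — must start with 'bb'
4 → match
5. 'bbabaaba' → match
6 → match
7. 'bbbbabba' → match
8 → match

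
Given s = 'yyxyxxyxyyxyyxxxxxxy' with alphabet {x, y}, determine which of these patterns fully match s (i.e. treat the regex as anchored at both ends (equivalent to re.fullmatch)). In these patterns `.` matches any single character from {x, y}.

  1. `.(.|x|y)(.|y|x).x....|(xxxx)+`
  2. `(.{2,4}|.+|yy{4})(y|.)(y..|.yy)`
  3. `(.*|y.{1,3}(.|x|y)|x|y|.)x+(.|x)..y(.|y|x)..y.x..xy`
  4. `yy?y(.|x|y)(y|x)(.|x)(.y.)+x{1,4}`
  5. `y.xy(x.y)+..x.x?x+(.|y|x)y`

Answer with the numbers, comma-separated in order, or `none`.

5

1 → no match
2 → no match
3 → no match
4 → no match — must end with 'x'
5 → match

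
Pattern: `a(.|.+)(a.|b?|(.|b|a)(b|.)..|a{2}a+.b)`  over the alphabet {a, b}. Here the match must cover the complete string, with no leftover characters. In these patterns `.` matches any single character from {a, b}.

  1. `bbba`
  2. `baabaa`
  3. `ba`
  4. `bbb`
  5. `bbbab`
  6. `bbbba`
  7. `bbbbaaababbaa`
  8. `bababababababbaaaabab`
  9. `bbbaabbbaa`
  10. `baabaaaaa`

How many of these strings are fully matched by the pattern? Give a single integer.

0

1 → no match — must start with `a`
2 → no match — must start with `a`
3 → no match — must start with `a`
4 → no match — must start with `a`
5 → no match — must start with `a`
6 → no match — must start with `a`
7 → no match — must start with `a`
8 → no match — must start with `a`
9 → no match — must start with `a`
10 → no match — must start with `a`
Total matched: 0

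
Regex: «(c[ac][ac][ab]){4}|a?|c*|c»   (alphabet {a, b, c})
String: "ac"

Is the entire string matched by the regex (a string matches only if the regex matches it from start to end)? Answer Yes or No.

No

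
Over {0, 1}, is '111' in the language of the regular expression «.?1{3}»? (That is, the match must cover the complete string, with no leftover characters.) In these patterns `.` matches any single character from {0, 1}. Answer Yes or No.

Yes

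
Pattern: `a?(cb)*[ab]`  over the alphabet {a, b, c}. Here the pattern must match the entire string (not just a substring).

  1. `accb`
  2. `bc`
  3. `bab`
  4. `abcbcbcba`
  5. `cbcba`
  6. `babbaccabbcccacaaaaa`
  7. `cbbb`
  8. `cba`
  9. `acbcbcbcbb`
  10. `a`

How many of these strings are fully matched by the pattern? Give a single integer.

4

1 → no match
2 → no match
3 → no match
4 → no match
5 → match
6 → no match
7 → no match
8 → match
9 → match
10 → match
Total matched: 4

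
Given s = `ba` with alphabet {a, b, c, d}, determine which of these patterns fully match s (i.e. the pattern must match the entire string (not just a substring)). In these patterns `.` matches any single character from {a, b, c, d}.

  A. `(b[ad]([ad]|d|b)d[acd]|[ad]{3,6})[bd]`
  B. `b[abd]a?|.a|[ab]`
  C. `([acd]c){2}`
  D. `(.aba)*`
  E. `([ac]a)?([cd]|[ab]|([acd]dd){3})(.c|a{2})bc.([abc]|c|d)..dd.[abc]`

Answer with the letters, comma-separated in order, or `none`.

B

A → no match
B → match
C → no match — must end with `c`
D → no match
E → no match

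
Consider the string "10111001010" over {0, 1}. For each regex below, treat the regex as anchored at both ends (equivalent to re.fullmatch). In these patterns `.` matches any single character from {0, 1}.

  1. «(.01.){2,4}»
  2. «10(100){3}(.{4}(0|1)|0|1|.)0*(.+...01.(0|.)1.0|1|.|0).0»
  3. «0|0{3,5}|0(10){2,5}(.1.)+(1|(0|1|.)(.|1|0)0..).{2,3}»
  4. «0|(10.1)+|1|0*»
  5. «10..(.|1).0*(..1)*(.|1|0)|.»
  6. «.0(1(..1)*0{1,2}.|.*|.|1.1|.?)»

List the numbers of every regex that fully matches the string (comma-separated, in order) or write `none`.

5, 6

1 → no match
2 → no match — must start with "10100"
3 → no match
4 → no match
5 → match
6 → match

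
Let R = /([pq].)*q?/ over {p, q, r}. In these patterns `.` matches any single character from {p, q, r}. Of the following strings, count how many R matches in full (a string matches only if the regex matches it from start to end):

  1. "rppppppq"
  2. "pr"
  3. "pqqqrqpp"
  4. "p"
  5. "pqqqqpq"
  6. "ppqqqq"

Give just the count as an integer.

3

1. "rppppppq" → no match
2. "pr" → match
3. "pqqqrqpp" → no match
4. "p" → no match
5. "pqqqqpq" → match
6. "ppqqqq" → match
Total matched: 3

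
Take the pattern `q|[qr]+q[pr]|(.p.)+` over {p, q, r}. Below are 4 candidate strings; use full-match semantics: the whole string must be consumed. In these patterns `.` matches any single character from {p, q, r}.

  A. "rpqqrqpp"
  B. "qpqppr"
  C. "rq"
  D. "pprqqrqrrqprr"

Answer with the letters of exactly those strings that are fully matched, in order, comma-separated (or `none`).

A → no match
B → match
C → no match
D → no match

B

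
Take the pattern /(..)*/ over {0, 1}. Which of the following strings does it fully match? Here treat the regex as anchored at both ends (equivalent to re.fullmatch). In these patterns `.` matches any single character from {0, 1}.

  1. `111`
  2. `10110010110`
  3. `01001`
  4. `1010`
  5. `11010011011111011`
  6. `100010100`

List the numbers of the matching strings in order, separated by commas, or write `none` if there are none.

1. `111` → no match
2. `10110010110` → no match
3. `01001` → no match
4. `1010` → match
5 → no match
6. `100010100` → no match

4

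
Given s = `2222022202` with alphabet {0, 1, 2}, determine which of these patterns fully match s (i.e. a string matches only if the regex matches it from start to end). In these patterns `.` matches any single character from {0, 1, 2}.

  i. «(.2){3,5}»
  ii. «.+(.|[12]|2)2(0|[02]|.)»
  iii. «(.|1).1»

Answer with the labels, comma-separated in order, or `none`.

i

i → match
ii → no match
iii → no match — must end with `1`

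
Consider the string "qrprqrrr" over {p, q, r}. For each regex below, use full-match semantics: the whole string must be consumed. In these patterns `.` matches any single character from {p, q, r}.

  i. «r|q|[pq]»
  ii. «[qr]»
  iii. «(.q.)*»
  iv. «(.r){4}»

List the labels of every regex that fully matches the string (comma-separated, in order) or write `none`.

iv

i → no match
ii → no match
iii → no match
iv → match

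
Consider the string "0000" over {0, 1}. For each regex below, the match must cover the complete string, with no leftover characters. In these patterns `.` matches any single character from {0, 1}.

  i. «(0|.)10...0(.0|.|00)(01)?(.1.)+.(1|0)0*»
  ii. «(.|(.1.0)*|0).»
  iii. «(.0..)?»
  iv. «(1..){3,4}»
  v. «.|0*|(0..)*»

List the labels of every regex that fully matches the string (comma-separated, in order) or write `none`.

i → no match
ii → no match
iii → match
iv → no match — must start with "1"
v → match

iii, v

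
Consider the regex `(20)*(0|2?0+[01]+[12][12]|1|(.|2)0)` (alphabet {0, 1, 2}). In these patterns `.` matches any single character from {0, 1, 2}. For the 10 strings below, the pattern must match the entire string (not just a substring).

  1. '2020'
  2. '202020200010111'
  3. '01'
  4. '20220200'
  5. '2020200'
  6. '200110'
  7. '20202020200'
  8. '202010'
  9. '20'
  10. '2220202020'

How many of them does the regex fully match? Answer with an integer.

6

1 → match
2 → match
3 → no match
4 → no match
5 → match
6 → no match
7 → match
8 → match
9 → match
10 → no match
Total matched: 6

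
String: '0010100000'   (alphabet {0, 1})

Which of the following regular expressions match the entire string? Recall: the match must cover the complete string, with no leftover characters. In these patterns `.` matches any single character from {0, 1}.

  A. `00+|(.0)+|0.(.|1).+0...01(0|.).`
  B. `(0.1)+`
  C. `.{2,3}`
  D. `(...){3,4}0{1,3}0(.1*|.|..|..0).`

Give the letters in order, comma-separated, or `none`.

A

A → match
B → no match — must end with '1'
C → no match
D → no match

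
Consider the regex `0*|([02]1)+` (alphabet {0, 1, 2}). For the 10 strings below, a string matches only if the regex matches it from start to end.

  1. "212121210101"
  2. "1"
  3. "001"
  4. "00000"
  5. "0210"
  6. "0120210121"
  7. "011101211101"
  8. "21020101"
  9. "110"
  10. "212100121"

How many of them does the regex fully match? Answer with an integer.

1 → match
2 → no match
3 → no match
4 → match
5 → no match
6 → no match
7 → no match
8 → no match
9 → no match
10 → no match
Total matched: 2

2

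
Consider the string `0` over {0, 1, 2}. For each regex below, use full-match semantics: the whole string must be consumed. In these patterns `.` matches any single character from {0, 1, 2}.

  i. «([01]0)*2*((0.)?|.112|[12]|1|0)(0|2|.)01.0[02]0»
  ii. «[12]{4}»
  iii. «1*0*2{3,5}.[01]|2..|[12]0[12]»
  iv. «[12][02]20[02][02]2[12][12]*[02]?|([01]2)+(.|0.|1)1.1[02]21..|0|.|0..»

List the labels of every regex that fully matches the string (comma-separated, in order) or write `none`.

iv

i → no match
ii → no match
iii → no match
iv → match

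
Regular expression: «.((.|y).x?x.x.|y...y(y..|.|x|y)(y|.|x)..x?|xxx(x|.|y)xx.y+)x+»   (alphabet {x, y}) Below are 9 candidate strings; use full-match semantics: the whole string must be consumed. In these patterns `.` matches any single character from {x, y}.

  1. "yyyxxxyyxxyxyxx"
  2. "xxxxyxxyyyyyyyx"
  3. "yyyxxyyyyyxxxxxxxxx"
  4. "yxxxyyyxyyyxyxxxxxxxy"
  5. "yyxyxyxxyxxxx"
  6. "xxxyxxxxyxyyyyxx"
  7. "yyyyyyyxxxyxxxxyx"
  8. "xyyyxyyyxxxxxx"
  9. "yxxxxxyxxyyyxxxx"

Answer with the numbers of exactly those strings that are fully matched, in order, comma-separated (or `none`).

2, 3, 5, 8

1 → no match
2 → match
3 → match
4 → no match — must end with "x"
5 → match
6 → no match
7 → no match
8 → match
9 → no match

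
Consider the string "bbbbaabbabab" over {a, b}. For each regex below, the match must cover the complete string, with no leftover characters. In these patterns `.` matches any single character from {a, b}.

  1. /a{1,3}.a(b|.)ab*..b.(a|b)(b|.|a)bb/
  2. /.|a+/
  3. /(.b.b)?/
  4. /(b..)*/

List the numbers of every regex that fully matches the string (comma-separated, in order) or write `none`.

1 → no match — must start with "a"
2 → no match
3 → no match
4 → match

4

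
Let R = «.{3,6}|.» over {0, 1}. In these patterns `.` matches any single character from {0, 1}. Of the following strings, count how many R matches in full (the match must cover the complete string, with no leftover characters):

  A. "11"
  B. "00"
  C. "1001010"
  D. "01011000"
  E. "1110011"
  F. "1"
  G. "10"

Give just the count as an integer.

1

A → no match
B → no match
C → no match
D → no match
E → no match
F → match
G → no match
Total matched: 1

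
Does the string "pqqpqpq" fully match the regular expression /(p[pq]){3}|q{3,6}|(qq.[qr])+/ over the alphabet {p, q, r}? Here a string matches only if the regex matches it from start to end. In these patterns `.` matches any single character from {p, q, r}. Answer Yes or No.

No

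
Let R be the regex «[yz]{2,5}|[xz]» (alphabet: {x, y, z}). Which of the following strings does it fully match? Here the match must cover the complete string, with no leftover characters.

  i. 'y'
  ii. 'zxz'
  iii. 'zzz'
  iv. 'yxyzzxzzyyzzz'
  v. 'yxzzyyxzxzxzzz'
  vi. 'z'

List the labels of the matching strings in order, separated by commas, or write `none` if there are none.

iii, vi

i → no match
ii → no match
iii → match
iv → no match
v → no match
vi → match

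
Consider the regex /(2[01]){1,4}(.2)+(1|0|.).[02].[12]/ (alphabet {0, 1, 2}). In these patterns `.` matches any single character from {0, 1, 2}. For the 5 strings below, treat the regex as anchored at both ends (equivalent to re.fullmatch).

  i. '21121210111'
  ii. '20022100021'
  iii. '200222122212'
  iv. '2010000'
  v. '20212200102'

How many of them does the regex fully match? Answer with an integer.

0

i → no match
ii → no match
iii → no match
iv → no match
v → no match
Total matched: 0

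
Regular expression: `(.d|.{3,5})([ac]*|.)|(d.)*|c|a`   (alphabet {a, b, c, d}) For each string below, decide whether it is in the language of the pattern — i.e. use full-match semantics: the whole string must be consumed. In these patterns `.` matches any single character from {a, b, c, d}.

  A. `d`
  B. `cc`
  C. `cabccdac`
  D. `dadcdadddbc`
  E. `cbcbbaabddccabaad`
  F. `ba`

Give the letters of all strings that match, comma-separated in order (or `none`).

A. `d` → no match
B. `cc` → no match
C. `cabccdac` → no match
D. `dadcdadddbc` → no match
E → no match
F. `ba` → no match

none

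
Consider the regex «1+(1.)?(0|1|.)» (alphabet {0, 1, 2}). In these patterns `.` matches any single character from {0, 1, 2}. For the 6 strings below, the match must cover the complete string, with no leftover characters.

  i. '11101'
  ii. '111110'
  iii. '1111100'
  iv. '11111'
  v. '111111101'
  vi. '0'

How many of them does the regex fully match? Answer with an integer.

i → match
ii → match
iii → match
iv → match
v → match
vi → no match — must start with '1'
Total matched: 5

5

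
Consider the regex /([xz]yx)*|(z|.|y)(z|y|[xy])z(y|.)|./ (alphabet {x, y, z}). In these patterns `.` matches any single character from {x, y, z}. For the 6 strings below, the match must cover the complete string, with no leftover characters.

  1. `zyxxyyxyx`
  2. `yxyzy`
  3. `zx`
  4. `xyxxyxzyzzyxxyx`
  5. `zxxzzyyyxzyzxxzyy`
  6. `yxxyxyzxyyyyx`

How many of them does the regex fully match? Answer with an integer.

0

1 → no match
2 → no match
3 → no match
4 → no match
5 → no match
6 → no match
Total matched: 0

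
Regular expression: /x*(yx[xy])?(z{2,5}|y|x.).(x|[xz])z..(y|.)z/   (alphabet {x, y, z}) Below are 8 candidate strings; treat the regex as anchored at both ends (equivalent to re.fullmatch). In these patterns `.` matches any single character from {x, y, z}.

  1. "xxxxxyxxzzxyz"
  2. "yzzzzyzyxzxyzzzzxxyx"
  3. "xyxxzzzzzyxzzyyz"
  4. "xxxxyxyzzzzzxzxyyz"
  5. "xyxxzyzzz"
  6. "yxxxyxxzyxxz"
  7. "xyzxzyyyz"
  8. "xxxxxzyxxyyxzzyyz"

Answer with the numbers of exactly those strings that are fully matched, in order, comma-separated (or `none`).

1 → match
2 → no match — must end with "z"
3 → match
4 → match
5 → match
6 → match
7 → match
8 → no match

1, 3, 4, 5, 6, 7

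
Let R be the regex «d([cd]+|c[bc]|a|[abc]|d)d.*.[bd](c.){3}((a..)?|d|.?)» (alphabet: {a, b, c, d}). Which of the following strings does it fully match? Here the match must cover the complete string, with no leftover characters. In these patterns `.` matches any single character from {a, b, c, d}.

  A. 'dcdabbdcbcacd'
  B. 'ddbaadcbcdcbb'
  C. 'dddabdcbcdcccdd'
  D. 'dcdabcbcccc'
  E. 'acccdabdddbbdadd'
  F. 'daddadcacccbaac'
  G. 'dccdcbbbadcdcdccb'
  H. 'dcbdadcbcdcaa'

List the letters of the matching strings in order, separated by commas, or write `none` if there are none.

A, C, D, F, G, H

A → match
B → no match
C → match
D. 'dcdabcbcccc' → match
E → no match — must start with 'd'
F → match
G → match
H → match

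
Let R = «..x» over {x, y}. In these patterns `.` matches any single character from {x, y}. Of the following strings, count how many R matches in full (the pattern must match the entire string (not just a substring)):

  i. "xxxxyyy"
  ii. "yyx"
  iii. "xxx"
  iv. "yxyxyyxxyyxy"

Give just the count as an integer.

2

i. "xxxxyyy" → no match — must end with "x"
ii. "yyx" → match
iii. "xxx" → match
iv. "yxyxyyxxyyxy" → no match — must end with "x"
Total matched: 2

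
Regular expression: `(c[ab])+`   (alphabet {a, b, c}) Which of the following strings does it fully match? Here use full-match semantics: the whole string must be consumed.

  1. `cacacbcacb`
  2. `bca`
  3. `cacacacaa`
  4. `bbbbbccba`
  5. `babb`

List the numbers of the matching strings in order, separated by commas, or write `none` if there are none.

1

1. `cacacbcacb` → match
2. `bca` → no match — must start with `c`
3. `cacacacaa` → no match
4. `bbbbbccba` → no match — must start with `c`
5. `babb` → no match — must start with `c`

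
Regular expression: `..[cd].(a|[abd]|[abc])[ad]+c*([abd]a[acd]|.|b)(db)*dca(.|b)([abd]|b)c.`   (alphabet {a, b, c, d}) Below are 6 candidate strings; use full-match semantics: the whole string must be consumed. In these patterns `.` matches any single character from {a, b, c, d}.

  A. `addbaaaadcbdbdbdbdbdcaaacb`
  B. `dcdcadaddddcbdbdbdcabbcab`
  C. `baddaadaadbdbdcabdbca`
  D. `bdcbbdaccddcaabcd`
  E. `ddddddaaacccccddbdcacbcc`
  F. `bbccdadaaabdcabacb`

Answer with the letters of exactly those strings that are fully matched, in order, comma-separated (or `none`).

A → match
B → no match
C → no match
D → match
E → match
F → match

A, D, E, F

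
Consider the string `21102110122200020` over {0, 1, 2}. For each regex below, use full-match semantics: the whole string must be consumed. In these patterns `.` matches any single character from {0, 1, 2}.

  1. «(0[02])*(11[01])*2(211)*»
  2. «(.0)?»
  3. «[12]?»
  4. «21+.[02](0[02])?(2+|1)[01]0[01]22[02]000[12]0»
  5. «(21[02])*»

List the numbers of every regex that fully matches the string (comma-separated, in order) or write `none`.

1 → no match
2 → no match
3 → no match
4 → match
5 → no match

4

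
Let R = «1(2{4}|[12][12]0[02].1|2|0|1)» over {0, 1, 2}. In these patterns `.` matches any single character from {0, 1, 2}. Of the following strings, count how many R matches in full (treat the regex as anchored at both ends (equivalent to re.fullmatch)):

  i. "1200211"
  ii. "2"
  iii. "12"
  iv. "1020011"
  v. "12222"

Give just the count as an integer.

i → no match
ii → no match — must start with "1"
iii → match
iv → no match
v → match
Total matched: 2

2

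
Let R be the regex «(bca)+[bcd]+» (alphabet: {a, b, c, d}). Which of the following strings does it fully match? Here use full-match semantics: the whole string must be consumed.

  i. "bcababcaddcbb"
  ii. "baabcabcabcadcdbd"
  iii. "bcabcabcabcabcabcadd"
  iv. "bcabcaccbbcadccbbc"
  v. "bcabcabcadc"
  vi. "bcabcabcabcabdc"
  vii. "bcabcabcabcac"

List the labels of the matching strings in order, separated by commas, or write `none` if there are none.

i → no match
ii → no match — must start with "bca"
iii → match
iv → no match
v → match
vi → match
vii → match

iii, v, vi, vii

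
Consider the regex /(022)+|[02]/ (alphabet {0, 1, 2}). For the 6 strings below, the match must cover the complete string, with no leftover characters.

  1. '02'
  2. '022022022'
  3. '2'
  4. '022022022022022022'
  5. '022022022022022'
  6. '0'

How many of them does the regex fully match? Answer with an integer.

5

1. '02' → no match
2. '022022022' → match
3. '2' → match
4 → match
5 → match
6. '0' → match
Total matched: 5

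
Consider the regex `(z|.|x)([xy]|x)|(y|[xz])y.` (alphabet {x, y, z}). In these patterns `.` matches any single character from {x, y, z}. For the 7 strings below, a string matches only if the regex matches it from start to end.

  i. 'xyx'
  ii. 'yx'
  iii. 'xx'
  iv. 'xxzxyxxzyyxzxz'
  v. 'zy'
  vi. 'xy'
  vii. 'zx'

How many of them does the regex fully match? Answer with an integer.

6

i → match
ii → match
iii → match
iv → no match
v → match
vi → match
vii → match
Total matched: 6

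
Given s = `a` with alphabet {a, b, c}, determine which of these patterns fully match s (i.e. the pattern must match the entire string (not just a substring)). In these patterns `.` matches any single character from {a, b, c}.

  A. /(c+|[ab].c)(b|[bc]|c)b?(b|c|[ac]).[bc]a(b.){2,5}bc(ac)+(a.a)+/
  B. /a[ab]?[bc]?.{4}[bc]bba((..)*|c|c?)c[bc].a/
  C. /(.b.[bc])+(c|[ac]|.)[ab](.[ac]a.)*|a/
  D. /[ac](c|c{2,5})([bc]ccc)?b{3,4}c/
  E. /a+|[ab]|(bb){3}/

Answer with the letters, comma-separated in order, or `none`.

C, E

A → no match
B → no match
C → match
D → no match — must end with `bc`
E → match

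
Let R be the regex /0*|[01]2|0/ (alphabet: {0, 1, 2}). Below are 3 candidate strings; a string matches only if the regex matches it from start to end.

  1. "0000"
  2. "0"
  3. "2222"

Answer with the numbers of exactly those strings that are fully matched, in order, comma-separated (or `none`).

1 → match
2 → match
3 → no match

1, 2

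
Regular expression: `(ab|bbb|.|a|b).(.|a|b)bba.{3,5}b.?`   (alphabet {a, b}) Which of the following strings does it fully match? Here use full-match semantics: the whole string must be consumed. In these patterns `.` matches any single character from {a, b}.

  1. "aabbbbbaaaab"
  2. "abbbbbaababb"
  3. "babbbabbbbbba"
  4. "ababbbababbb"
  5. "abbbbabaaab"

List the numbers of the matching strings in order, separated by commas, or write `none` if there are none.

1. "aabbbbbaaaab" → no match
2. "abbbbbaababb" → match
3 → match
4. "ababbbababbb" → match
5. "abbbbabaaab" → match

2, 3, 4, 5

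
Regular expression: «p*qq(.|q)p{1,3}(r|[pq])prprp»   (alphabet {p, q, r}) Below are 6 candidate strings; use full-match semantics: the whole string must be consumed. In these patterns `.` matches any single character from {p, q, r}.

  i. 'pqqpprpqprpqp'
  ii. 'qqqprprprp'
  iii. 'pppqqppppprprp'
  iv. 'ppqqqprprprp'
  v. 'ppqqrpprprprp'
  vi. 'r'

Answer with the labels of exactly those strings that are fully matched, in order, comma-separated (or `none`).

ii, iii, iv, v

i → no match — must end with 'prprp'
ii → match
iii → match
iv → match
v → match
vi → no match — must end with 'prprp'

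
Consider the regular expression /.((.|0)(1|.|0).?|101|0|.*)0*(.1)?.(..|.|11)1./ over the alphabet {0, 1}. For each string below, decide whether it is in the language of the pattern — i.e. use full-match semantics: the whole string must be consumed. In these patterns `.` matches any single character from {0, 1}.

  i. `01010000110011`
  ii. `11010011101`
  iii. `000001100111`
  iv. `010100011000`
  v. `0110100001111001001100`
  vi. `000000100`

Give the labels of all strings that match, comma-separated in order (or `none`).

i → match
ii. `11010011101` → no match
iii. `000001100111` → match
iv. `010100011000` → no match
v → no match
vi. `000000100` → no match

i, iii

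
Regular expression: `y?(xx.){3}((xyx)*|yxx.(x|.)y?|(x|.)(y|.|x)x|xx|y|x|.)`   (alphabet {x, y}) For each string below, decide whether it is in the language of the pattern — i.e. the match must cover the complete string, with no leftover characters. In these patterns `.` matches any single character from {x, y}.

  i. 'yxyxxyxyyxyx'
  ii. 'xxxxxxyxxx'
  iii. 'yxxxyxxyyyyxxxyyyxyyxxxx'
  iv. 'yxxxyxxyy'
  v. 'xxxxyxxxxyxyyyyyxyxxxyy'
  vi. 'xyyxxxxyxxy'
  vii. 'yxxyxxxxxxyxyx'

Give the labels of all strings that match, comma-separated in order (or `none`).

none

i. 'yxyxxyxyyxyx' → no match
ii. 'xxxxxxyxxx' → no match
iii → no match
iv. 'yxxxyxxyy' → no match
v → no match
vi. 'xyyxxxxyxxy' → no match
vii → no match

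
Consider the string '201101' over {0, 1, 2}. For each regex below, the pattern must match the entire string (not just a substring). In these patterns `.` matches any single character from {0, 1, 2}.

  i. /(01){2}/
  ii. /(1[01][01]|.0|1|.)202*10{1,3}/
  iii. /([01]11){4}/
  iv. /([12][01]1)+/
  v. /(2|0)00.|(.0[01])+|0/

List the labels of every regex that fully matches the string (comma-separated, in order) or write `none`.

i → no match — must start with '01'
ii → no match — must end with '0'
iii → no match — must end with '11'
iv → match
v → match

iv, v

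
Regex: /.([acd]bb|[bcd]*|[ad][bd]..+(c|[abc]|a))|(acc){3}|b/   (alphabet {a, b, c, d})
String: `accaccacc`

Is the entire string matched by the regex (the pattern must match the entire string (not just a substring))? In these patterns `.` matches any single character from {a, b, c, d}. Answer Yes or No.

Yes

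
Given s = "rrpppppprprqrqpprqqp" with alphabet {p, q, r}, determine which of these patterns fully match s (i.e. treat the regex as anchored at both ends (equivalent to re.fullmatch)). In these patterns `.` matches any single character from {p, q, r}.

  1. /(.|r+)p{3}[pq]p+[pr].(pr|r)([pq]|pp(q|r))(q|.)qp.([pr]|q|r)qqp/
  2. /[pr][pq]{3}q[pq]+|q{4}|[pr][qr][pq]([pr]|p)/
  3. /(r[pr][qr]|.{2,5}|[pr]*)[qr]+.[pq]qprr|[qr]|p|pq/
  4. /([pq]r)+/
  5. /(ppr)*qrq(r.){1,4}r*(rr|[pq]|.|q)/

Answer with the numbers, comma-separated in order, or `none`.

1 → match
2 → no match
3 → no match
4 → no match — must end with "r"
5 → no match

1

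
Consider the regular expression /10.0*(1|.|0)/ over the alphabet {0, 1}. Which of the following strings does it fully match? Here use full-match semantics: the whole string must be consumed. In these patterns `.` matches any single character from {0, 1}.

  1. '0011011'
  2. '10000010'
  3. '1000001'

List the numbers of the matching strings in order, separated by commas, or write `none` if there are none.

1 → no match — must start with '10'
2 → no match
3 → match

3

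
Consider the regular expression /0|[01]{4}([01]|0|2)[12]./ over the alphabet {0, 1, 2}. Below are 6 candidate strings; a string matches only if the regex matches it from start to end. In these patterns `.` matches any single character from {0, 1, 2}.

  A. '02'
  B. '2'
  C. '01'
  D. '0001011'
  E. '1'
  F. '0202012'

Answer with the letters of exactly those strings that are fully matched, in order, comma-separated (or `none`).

D

A → no match
B → no match
C → no match
D → match
E → no match
F → no match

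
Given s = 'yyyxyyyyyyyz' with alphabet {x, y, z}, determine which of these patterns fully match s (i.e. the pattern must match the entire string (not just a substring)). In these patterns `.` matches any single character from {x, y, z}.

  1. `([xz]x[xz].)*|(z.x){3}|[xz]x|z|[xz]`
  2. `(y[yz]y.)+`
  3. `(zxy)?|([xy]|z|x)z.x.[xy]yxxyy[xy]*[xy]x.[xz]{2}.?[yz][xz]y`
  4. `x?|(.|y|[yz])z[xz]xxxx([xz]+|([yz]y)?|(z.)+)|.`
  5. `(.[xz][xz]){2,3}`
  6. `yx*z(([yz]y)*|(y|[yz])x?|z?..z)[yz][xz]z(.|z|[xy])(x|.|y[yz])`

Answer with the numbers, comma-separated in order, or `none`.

1 → no match
2 → match
3 → no match
4 → no match
5 → no match
6 → no match

2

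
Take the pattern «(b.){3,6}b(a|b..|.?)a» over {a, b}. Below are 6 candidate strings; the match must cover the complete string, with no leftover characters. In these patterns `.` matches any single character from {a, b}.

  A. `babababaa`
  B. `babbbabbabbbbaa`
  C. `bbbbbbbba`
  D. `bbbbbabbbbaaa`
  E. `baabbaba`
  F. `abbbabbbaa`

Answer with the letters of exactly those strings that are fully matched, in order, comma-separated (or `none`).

A → match
B → no match
C → match
D → match
E → no match
F → no match — must start with `b`

A, C, D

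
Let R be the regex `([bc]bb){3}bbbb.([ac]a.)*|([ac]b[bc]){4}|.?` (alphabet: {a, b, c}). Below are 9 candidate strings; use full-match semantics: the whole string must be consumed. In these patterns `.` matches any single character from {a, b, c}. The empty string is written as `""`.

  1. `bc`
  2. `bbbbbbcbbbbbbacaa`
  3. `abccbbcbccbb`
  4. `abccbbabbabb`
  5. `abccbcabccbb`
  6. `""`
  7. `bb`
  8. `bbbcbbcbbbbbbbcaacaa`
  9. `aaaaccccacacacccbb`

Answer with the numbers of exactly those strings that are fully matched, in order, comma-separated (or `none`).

1 → no match
2 → match
3 → match
4 → match
5 → match
6 → match
7 → no match
8 → match
9 → no match

2, 3, 4, 5, 6, 8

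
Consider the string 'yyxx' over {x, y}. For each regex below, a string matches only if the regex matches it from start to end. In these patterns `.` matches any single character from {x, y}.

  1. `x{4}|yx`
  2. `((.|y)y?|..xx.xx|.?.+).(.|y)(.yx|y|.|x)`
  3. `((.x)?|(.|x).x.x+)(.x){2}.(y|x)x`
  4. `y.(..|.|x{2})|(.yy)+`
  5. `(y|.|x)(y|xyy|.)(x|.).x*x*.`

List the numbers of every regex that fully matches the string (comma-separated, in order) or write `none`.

1 → no match
2 → match
3 → no match
4 → match
5 → no match

2, 4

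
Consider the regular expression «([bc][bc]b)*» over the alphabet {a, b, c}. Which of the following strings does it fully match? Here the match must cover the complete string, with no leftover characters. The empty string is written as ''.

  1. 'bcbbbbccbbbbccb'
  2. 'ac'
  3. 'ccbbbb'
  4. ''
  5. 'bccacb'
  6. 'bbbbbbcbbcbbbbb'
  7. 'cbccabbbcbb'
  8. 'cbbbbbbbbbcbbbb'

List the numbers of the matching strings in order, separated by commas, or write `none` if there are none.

1, 3, 4, 6, 8

1 → match
2. 'ac' → no match
3. 'ccbbbb' → match
4. '' → match
5. 'bccacb' → no match
6 → match
7. 'cbccabbbcbb' → no match
8 → match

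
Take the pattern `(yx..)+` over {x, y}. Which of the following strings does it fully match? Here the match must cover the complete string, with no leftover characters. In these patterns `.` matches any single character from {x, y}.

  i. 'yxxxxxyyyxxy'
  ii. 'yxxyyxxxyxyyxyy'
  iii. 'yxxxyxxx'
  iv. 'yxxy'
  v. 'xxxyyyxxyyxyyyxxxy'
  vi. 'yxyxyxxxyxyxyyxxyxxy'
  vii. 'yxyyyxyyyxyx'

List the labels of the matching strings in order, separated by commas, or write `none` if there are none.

iii, iv, vii

i → no match
ii → no match
iii → match
iv → match
v → no match — must start with 'yx'
vi → no match
vii → match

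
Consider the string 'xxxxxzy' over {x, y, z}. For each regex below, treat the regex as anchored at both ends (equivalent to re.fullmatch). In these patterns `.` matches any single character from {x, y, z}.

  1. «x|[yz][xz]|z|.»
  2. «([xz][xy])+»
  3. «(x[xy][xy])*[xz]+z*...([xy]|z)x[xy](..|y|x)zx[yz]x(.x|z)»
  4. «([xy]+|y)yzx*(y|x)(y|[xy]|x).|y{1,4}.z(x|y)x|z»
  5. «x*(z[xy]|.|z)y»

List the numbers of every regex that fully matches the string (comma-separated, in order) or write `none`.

1 → no match
2 → no match
3 → no match
4 → no match
5 → match

5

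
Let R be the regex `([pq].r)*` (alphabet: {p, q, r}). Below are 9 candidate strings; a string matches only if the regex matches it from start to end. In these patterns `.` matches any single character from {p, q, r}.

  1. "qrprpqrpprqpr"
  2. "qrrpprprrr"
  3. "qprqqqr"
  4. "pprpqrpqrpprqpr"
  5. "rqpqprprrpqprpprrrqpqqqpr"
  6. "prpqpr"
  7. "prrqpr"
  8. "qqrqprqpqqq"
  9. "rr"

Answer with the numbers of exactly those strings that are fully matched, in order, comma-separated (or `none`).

4, 7

1 → no match
2. "qrrpprprrr" → no match
3. "qprqqqr" → no match
4 → match
5 → no match
6. "prpqpr" → no match
7. "prrqpr" → match
8. "qqrqprqpqqq" → no match
9. "rr" → no match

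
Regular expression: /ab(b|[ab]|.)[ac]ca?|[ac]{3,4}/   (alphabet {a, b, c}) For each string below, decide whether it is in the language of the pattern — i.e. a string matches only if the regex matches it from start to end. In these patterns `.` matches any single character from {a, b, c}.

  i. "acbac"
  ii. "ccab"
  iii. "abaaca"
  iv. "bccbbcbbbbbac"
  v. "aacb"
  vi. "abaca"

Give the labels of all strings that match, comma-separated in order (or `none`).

i. "acbac" → no match
ii. "ccab" → no match
iii. "abaaca" → match
iv → no match
v. "aacb" → no match
vi. "abaca" → no match

iii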